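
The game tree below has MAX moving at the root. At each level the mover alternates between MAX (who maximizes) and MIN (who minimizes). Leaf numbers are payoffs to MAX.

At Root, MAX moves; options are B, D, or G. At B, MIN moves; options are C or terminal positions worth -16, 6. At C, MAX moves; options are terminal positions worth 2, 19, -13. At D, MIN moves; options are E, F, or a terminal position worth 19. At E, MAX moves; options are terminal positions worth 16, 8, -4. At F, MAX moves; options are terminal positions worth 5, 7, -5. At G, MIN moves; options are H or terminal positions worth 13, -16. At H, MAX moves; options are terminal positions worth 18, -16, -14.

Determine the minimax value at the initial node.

C (MAX): max(2, 19, -13) = 19
B (MIN): min(19, -16, 6) = -16
E (MAX): max(16, 8, -4) = 16
F (MAX): max(5, 7, -5) = 7
D (MIN): min(16, 7, 19) = 7
H (MAX): max(18, -16, -14) = 18
G (MIN): min(18, 13, -16) = -16
Root (MAX): max(-16, 7, -16) = 7

7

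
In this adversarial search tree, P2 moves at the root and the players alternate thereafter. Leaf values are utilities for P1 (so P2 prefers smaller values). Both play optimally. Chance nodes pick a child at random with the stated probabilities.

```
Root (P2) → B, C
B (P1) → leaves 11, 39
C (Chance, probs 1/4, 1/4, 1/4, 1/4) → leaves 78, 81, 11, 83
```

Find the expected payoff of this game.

B (P1): max(11, 39) = 39
C (Chance): 1/4·78 + 1/4·81 + 1/4·11 + 1/4·83 = 63.25
Root (P2): min(39, 63.25) = 39

39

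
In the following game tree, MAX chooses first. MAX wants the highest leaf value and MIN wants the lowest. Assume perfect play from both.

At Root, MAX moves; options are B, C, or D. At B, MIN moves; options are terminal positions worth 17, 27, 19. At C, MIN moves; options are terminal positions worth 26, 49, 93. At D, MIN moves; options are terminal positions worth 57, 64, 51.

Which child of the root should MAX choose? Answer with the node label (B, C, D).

D

B (MIN): min(17, 27, 19) = 17
C (MIN): min(26, 49, 93) = 26
D (MIN): min(57, 64, 51) = 51
Root (MAX): max(17, 26, 51) = 51
MAX picks the child with the highest value: D (value 51).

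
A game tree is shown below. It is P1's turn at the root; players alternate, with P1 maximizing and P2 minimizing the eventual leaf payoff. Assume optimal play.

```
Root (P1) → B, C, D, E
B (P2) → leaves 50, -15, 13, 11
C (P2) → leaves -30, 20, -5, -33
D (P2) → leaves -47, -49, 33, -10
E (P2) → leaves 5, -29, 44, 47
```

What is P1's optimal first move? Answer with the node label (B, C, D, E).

B

B (P2): min(50, -15, 13, 11) = -15
C (P2): min(-30, 20, -5, -33) = -33
D (P2): min(-47, -49, 33, -10) = -49
E (P2): min(5, -29, 44, 47) = -29
Root (P1): max(-15, -33, -49, -29) = -15
P1 picks the child with the highest value: B (value -15).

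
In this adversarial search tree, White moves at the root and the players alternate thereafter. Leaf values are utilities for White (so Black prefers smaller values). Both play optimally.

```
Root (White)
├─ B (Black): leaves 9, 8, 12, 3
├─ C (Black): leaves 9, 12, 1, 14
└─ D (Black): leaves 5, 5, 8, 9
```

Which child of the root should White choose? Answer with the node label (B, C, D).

D

B (Black): min(9, 8, 12, 3) = 3
C (Black): min(9, 12, 1, 14) = 1
D (Black): min(5, 5, 8, 9) = 5
Root (White): max(3, 1, 5) = 5
White picks the child with the highest value: D (value 5).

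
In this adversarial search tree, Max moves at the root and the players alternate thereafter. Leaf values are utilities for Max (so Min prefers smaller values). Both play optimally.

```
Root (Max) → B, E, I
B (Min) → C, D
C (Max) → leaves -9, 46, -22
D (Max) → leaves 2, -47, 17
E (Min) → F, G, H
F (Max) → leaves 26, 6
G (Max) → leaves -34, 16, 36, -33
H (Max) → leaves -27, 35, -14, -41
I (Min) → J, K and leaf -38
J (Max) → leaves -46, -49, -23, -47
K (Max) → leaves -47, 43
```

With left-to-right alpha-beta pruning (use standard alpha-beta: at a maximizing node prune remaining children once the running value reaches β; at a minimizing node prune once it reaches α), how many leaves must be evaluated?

17

C [α=-∞,β=+∞]: v=46
D [α=-∞,β=46]: v=17
B [α=-∞,β=+∞]: v=17
F [α=17,β=+∞]: v=26
G [α=17,β=26]: v=36 after child 3 ≥ β → β-cutoff, skip 1
H [α=17,β=26]: v=35 after child 2 ≥ β → β-cutoff, skip 2
E [α=17,β=+∞]: v=26
J [α=26,β=+∞]: v=-23
I [α=26,β=+∞]: v=-23 after child 1 ≤ α → α-cutoff, skip 2
Root [α=-∞,β=+∞]: v=26
Leaves evaluated: 17 of 23.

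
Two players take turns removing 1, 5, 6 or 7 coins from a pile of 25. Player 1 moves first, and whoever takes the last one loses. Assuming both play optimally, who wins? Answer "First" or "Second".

i:   0  1  2  3  4  5  6  7  8  9 10 11 12 13 14 15 16 17 18 19 20 21 22 23 24 25
     W  L  W  L  W  L  W  W  W  W  W  W  W  L  W  L  W  L  W  W  W  W  W  W  W  L
Position 25 is L, so the second player wins.

Second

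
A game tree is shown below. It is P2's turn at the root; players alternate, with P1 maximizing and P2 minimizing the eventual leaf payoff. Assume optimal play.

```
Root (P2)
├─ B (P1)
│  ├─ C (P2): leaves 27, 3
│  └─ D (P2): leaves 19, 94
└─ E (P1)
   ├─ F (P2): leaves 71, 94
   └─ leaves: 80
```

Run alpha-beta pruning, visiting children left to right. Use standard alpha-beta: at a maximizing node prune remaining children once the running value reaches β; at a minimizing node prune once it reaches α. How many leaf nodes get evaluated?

6

C [α=-∞,β=+∞]: v=3
D [α=3,β=+∞]: v=19
B [α=-∞,β=+∞]: v=19
F [α=-∞,β=19]: v=71
E [α=-∞,β=19]: v=71 after child 1 ≥ β → β-cutoff, skip 1
Root [α=-∞,β=+∞]: v=19
Leaves evaluated: 6 of 7.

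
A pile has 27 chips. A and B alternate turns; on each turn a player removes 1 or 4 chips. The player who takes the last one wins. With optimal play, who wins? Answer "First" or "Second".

W/L table (W = player to move can force a win):
i:   0  1  2  3  4  5  6  7  8  9 10 11 12 13 14 15 16 17 18 19 20 21 22 23 24 25 26 27
     L  W  L  W  W  L  W  L  W  W  L  W  L  W  W  L  W  L  W  W  L  W  L  W  W  L  W  L
Position 27 is L, so the second player wins.

Second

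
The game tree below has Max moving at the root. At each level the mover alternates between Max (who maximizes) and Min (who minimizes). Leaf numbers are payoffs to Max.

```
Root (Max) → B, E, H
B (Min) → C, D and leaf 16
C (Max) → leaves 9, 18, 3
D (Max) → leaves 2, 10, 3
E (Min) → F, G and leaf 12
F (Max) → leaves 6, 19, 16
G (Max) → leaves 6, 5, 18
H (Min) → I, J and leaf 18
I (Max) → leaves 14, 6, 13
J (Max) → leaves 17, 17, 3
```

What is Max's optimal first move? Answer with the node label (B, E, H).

H

C (Max): max(9, 18, 3) = 18
D (Max): max(2, 10, 3) = 10
B (Min): min(18, 10, 16) = 10
F (Max): max(6, 19, 16) = 19
G (Max): max(6, 5, 18) = 18
E (Min): min(19, 18, 12) = 12
I (Max): max(14, 6, 13) = 14
J (Max): max(17, 17, 3) = 17
H (Min): min(14, 17, 18) = 14
Root (Max): max(10, 12, 14) = 14
Max picks the child with the highest value: H (value 14).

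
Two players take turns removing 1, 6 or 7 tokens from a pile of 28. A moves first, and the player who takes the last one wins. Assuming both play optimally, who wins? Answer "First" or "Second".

W/L table (W = player to move can force a win):
i:   0  1  2  3  4  5  6  7  8  9 10 11 12 13 14 15 16 17 18 19 20 21 22 23 24 25 26 27 28
     L  W  L  W  L  W  W  W  W  W  W  W  L  W  L  W  L  W  W  W  W  W  W  W  L  W  L  W  L
Position 28 is L, so the second player wins.

Second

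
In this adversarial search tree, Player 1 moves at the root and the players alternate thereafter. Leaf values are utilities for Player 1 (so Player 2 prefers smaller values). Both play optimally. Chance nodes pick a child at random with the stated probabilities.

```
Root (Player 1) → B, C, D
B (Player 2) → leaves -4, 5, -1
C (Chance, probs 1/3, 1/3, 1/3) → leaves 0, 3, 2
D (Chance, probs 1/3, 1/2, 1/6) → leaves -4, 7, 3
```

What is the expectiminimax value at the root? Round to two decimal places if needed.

2.67

B (Player 2): min(-4, 5, -1) = -4
C (Chance): 1/3·0 + 1/3·3 + 1/3·2 = 1.67
D (Chance): 1/3·-4 + 1/2·7 + 1/6·3 = 2.67
Root (Player 1): max(-4, 1.67, 2.67) = 2.67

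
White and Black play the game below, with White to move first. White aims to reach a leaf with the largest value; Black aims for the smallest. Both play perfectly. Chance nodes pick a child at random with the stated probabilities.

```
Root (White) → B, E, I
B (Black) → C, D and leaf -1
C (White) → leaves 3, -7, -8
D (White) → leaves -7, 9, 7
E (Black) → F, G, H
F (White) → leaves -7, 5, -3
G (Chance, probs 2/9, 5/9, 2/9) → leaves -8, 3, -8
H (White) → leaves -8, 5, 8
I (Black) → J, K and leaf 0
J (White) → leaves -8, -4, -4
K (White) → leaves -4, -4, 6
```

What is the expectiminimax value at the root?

C (White): max(3, -7, -8) = 3
D (White): max(-7, 9, 7) = 9
B (Black): min(3, 9, -1) = -1
F (White): max(-7, 5, -3) = 5
G (Chance): 2/9·-8 + 5/9·3 + 2/9·-8 = -1.89
H (White): max(-8, 5, 8) = 8
E (Black): min(5, -1.89, 8) = -1.89
J (White): max(-8, -4, -4) = -4
K (White): max(-4, -4, 6) = 6
I (Black): min(-4, 6, 0) = -4
Root (White): max(-1, -1.89, -4) = -1

-1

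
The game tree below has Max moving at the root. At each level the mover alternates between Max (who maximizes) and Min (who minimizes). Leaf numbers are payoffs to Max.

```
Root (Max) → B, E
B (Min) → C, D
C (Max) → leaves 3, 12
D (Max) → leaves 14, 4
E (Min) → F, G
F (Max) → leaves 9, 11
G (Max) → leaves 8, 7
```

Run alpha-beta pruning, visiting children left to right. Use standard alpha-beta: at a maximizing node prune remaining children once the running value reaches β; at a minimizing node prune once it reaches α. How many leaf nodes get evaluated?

5

C [α=-∞,β=+∞]: v=12
D [α=-∞,β=12]: v=14 after child 1 ≥ β → β-cutoff, skip 1
B [α=-∞,β=+∞]: v=12
F [α=12,β=+∞]: v=11
E [α=12,β=+∞]: v=11 after child 1 ≤ α → α-cutoff, skip 1
Root [α=-∞,β=+∞]: v=12
Leaves evaluated: 5 of 8.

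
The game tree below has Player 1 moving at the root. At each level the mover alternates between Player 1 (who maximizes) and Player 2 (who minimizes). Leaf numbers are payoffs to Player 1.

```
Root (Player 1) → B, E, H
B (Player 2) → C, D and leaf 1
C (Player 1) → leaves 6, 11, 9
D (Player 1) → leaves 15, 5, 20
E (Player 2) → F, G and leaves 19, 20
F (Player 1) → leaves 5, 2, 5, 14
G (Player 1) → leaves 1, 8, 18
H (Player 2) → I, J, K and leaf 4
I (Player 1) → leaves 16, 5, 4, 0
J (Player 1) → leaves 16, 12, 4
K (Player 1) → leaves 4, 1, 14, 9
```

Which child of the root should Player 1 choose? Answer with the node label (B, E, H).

E

C (Player 1): max(6, 11, 9) = 11
D (Player 1): max(15, 5, 20) = 20
B (Player 2): min(11, 20, 1) = 1
F (Player 1): max(5, 2, 5, 14) = 14
G (Player 1): max(1, 8, 18) = 18
E (Player 2): min(14, 18, 19, 20) = 14
I (Player 1): max(16, 5, 4, 0) = 16
J (Player 1): max(16, 12, 4) = 16
K (Player 1): max(4, 1, 14, 9) = 14
H (Player 2): min(16, 16, 14, 4) = 4
Root (Player 1): max(1, 14, 4) = 14
Player 1 picks the child with the highest value: E (value 14).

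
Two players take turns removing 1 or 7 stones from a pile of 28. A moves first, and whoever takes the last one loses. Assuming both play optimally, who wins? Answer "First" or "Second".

First

Mark each pile size as W (mover wins) or L (mover loses):
i:   0  1  2  3  4  5  6  7  8  9 10 11 12 13 14 15 16 17 18 19 20 21 22 23 24 25 26 27 28
     W  L  W  L  W  L  W  L  W  L  W  L  W  L  W  L  W  L  W  L  W  L  W  L  W  L  W  L  W
Position 28 is W, so the first player wins.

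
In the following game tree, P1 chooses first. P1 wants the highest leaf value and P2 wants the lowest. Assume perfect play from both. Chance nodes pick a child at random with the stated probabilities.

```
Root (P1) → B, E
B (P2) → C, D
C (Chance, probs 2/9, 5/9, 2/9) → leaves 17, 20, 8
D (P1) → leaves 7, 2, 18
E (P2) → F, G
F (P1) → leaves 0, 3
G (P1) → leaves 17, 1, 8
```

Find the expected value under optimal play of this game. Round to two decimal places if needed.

C (Chance): 2/9·17 + 5/9·20 + 2/9·8 = 16.67
D (P1): max(7, 2, 18) = 18
B (P2): min(16.67, 18) = 16.67
F (P1): max(0, 3) = 3
G (P1): max(17, 1, 8) = 17
E (P2): min(3, 17) = 3
Root (P1): max(16.67, 3) = 16.67

16.67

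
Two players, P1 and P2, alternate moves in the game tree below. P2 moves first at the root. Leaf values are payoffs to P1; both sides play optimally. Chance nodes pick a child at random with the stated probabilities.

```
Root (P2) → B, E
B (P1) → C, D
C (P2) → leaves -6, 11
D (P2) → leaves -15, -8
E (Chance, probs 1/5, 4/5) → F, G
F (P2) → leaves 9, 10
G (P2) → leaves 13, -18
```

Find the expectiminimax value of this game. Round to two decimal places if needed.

-12.6

C (P2): min(-6, 11) = -6
D (P2): min(-15, -8) = -15
B (P1): max(-6, -15) = -6
F (P2): min(9, 10) = 9
G (P2): min(13, -18) = -18
E (Chance): 1/5·9 + 4/5·-18 = -12.6
Root (P2): min(-6, -12.6) = -12.6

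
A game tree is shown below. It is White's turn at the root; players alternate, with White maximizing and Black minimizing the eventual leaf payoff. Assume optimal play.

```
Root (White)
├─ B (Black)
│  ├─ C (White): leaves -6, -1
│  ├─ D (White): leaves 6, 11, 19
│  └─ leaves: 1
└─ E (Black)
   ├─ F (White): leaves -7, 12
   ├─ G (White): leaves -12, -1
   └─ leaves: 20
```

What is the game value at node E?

-1

F: max(-7, 12) = 12
G: max(-12, -1) = -1
E: min(12, -1, 20) = -1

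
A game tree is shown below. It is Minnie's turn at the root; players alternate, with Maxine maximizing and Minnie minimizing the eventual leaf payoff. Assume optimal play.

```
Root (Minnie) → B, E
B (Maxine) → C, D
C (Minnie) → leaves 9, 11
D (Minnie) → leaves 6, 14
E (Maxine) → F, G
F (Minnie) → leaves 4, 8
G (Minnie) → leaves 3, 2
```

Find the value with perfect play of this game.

C (Minnie): min(9, 11) = 9
D (Minnie): min(6, 14) = 6
B (Maxine): max(9, 6) = 9
F (Minnie): min(4, 8) = 4
G (Minnie): min(3, 2) = 2
E (Maxine): max(4, 2) = 4
Root (Minnie): min(9, 4) = 4

4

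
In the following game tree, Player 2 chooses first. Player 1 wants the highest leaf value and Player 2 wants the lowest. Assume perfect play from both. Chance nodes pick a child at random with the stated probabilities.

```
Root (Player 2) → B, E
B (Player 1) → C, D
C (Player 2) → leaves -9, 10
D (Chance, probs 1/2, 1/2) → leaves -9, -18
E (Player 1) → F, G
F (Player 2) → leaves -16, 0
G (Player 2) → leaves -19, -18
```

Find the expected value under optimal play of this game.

-16

C (Player 2): min(-9, 10) = -9
D (Chance): 1/2·-9 + 1/2·-18 = -13.5
B (Player 1): max(-9, -13.5) = -9
F (Player 2): min(-16, 0) = -16
G (Player 2): min(-19, -18) = -19
E (Player 1): max(-16, -19) = -16
Root (Player 2): min(-9, -16) = -16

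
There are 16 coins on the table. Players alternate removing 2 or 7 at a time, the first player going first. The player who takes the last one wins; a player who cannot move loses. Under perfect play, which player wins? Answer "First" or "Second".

First

Compute winning (W) and losing (L) positions by backward induction:
i:   0  1  2  3  4  5  6  7  8  9 10 11 12 13 14 15 16
     L  L  W  W  L  L  W  W  W  L  L  W  W  L  L  W  W
Position 16 is W, so the first player wins.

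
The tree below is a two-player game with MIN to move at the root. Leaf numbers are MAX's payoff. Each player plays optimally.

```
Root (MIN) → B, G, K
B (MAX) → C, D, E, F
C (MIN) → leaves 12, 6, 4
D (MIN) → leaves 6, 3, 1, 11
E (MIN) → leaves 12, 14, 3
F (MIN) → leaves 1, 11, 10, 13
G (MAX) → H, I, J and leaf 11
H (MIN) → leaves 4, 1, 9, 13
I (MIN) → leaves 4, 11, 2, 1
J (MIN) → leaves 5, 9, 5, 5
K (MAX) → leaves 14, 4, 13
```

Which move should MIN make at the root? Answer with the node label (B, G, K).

B

C (MIN): min(12, 6, 4) = 4
D (MIN): min(6, 3, 1, 11) = 1
E (MIN): min(12, 14, 3) = 3
F (MIN): min(1, 11, 10, 13) = 1
B (MAX): max(4, 1, 3, 1) = 4
H (MIN): min(4, 1, 9, 13) = 1
I (MIN): min(4, 11, 2, 1) = 1
J (MIN): min(5, 9, 5, 5) = 5
G (MAX): max(1, 1, 5, 11) = 11
K (MAX): max(14, 4, 13) = 14
Root (MIN): min(4, 11, 14) = 4
MIN picks the child with the lowest value: B (value 4).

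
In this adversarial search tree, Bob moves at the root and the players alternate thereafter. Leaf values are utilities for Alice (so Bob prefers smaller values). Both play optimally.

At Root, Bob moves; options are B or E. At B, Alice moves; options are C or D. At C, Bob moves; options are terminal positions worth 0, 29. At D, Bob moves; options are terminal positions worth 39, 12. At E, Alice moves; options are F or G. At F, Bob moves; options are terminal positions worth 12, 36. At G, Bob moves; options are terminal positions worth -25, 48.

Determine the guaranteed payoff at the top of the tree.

C (Bob): min(0, 29) = 0
D (Bob): min(39, 12) = 12
B (Alice): max(0, 12) = 12
F (Bob): min(12, 36) = 12
G (Bob): min(-25, 48) = -25
E (Alice): max(12, -25) = 12
Root (Bob): min(12, 12) = 12

12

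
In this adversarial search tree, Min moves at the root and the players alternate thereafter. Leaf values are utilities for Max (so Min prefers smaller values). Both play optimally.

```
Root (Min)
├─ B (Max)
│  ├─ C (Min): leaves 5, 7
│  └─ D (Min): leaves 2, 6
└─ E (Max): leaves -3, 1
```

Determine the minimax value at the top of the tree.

C (Min): min(5, 7) = 5
D (Min): min(2, 6) = 2
B (Max): max(5, 2) = 5
E (Max): max(-3, 1) = 1
Root (Min): min(5, 1) = 1

1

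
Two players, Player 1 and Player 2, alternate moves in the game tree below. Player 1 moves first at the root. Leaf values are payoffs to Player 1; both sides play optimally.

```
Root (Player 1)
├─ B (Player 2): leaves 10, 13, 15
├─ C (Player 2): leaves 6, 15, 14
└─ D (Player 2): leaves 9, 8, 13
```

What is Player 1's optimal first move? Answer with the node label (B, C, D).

B (Player 2): min(10, 13, 15) = 10
C (Player 2): min(6, 15, 14) = 6
D (Player 2): min(9, 8, 13) = 8
Root (Player 1): max(10, 6, 8) = 10
Player 1 picks the child with the highest value: B (value 10).

B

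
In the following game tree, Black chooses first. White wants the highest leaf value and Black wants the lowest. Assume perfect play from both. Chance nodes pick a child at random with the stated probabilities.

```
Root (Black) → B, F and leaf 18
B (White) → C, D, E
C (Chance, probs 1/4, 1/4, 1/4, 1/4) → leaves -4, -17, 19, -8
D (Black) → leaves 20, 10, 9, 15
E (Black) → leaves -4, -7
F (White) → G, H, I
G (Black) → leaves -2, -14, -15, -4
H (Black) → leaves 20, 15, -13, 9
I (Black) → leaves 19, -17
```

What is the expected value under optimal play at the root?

C (Chance): 1/4·-4 + 1/4·-17 + 1/4·19 + 1/4·-8 = -2.5
D (Black): min(20, 10, 9, 15) = 9
E (Black): min(-4, -7) = -7
B (White): max(-2.5, 9, -7) = 9
G (Black): min(-2, -14, -15, -4) = -15
H (Black): min(20, 15, -13, 9) = -13
I (Black): min(19, -17) = -17
F (White): max(-15, -13, -17) = -13
Root (Black): min(9, -13, 18) = -13

-13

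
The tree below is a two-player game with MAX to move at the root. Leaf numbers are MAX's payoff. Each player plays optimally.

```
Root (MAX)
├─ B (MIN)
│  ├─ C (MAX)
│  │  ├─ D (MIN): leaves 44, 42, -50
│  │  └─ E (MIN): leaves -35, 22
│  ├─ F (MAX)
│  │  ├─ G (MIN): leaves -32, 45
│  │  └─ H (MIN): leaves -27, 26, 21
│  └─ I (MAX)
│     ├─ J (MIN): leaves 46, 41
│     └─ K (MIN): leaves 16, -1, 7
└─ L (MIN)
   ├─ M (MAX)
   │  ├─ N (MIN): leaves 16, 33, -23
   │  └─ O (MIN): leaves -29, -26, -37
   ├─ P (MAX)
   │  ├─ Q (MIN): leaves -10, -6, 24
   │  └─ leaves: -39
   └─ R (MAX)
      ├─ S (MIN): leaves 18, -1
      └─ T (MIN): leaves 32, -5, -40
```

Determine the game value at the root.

D (MIN): min(44, 42, -50) = -50
E (MIN): min(-35, 22) = -35
C (MAX): max(-50, -35) = -35
G (MIN): min(-32, 45) = -32
H (MIN): min(-27, 26, 21) = -27
F (MAX): max(-32, -27) = -27
J (MIN): min(46, 41) = 41
K (MIN): min(16, -1, 7) = -1
I (MAX): max(41, -1) = 41
B (MIN): min(-35, -27, 41) = -35
N (MIN): min(16, 33, -23) = -23
O (MIN): min(-29, -26, -37) = -37
M (MAX): max(-23, -37) = -23
Q (MIN): min(-10, -6, 24) = -10
P (MAX): max(-10, -39) = -10
S (MIN): min(18, -1) = -1
T (MIN): min(32, -5, -40) = -40
R (MAX): max(-1, -40) = -1
L (MIN): min(-23, -10, -1) = -23
Root (MAX): max(-35, -23) = -23

-23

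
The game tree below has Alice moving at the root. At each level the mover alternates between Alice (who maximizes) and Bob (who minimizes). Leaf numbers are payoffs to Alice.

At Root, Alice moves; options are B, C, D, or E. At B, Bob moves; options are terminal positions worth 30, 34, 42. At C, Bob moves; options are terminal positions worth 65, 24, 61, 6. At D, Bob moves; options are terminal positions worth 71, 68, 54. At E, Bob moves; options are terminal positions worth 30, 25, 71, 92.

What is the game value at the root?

54

B (Bob): min(30, 34, 42) = 30
C (Bob): min(65, 24, 61, 6) = 6
D (Bob): min(71, 68, 54) = 54
E (Bob): min(30, 25, 71, 92) = 25
Root (Alice): max(30, 6, 54, 25) = 54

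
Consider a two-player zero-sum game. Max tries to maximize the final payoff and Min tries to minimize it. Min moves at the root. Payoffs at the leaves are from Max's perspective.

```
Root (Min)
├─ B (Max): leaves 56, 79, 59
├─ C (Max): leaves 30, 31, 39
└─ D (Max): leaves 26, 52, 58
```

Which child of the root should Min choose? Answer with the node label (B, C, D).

B (Max): max(56, 79, 59) = 79
C (Max): max(30, 31, 39) = 39
D (Max): max(26, 52, 58) = 58
Root (Min): min(79, 39, 58) = 39
Min picks the child with the lowest value: C (value 39).

C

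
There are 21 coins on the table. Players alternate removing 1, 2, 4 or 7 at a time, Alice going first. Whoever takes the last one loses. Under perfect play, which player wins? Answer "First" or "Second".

W/L table (W = player to move can force a win):
i:   0  1  2  3  4  5  6  7  8  9 10 11 12 13 14 15 16 17 18 19 20 21
     W  L  W  W  L  W  W  L  W  W  L  W  W  L  W  W  L  W  W  L  W  W
Position 21 is W, so the first player wins.

First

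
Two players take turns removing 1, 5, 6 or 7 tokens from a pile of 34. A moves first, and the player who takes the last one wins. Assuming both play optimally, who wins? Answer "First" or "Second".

Compute winning (W) and losing (L) positions by backward induction:
i:   0  1  2  3  4  5  6  7  8  9 10 11 12 13 14 15 16 17 18 19 20 21 22 23 24 25 26 27 28 29 30 31 32 33 34
     L  W  L  W  L  W  W  W  W  W  W  W  L  W  L  W  L  W  W  W  W  W  W  W  L  W  L  W  L  W  W  W  W  W  W
Position 34 is W, so the first player wins.

First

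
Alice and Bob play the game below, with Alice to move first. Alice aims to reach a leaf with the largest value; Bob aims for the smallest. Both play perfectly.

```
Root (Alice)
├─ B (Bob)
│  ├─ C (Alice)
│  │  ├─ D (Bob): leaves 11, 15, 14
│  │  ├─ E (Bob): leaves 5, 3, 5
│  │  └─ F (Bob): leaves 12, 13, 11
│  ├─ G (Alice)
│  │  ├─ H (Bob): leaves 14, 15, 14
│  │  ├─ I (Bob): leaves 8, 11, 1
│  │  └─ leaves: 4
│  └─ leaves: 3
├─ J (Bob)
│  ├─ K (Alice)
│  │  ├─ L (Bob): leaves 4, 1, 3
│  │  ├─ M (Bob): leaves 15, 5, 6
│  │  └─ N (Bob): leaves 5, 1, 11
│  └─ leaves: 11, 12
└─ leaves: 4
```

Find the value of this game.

D (Bob): min(11, 15, 14) = 11
E (Bob): min(5, 3, 5) = 3
F (Bob): min(12, 13, 11) = 11
C (Alice): max(11, 3, 11) = 11
H (Bob): min(14, 15, 14) = 14
I (Bob): min(8, 11, 1) = 1
G (Alice): max(14, 1, 4) = 14
B (Bob): min(11, 14, 3) = 3
L (Bob): min(4, 1, 3) = 1
M (Bob): min(15, 5, 6) = 5
N (Bob): min(5, 1, 11) = 1
K (Alice): max(1, 5, 1) = 5
J (Bob): min(5, 11, 12) = 5
Root (Alice): max(3, 5, 4) = 5

5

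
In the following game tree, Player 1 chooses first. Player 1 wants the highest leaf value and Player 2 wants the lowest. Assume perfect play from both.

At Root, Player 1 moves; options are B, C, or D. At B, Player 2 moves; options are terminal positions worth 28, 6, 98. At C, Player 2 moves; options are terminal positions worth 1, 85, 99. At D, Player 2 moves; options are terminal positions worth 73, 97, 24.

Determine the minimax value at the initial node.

B (Player 2): min(28, 6, 98) = 6
C (Player 2): min(1, 85, 99) = 1
D (Player 2): min(73, 97, 24) = 24
Root (Player 1): max(6, 1, 24) = 24

24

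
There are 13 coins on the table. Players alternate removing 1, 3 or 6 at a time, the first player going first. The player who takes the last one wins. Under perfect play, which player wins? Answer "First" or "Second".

W/L table (W = player to move can force a win):
i:   0  1  2  3  4  5  6  7  8  9 10 11 12 13
     L  W  L  W  L  W  W  W  W  L  W  L  W  L
Position 13 is L, so the second player wins.

Second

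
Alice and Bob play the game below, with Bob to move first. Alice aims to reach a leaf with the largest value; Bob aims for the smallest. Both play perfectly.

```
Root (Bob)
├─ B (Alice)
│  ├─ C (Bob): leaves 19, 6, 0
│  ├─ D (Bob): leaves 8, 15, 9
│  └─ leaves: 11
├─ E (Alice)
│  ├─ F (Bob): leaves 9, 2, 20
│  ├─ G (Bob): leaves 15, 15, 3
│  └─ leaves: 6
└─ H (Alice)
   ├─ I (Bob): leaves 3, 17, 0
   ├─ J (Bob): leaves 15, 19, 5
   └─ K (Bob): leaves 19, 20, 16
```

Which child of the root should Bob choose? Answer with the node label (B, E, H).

E

C (Bob): min(19, 6, 0) = 0
D (Bob): min(8, 15, 9) = 8
B (Alice): max(0, 8, 11) = 11
F (Bob): min(9, 2, 20) = 2
G (Bob): min(15, 15, 3) = 3
E (Alice): max(2, 3, 6) = 6
I (Bob): min(3, 17, 0) = 0
J (Bob): min(15, 19, 5) = 5
K (Bob): min(19, 20, 16) = 16
H (Alice): max(0, 5, 16) = 16
Root (Bob): min(11, 6, 16) = 6
Bob picks the child with the lowest value: E (value 6).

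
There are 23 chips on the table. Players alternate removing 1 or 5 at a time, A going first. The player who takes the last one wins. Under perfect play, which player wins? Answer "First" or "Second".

First

W/L table (W = player to move can force a win):
i:   0  1  2  3  4  5  6  7  8  9 10 11 12 13 14 15 16 17 18 19 20 21 22 23
     L  W  L  W  L  W  L  W  L  W  L  W  L  W  L  W  L  W  L  W  L  W  L  W
Position 23 is W, so the first player wins.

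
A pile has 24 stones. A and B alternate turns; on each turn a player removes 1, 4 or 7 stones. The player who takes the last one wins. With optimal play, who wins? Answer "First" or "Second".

Positions where the player to move wins (W) vs loses (L):
i:   0  1  2  3  4  5  6  7  8  9 10 11 12 13 14 15 16 17 18 19 20 21 22 23 24
     L  W  L  W  W  L  W  W  L  W  L  W  W  L  W  W  L  W  L  W  W  L  W  W  L
Position 24 is L, so the second player wins.

Second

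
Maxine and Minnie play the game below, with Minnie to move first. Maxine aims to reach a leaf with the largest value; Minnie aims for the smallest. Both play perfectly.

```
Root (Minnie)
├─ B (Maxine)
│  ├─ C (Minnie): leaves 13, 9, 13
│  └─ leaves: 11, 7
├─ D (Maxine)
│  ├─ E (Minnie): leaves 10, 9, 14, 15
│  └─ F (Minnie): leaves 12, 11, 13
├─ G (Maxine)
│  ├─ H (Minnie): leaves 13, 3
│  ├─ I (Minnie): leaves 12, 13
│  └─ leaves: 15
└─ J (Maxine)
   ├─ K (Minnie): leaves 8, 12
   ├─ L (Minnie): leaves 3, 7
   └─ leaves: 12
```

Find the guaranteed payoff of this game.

11

C (Minnie): min(13, 9, 13) = 9
B (Maxine): max(9, 11, 7) = 11
E (Minnie): min(10, 9, 14, 15) = 9
F (Minnie): min(12, 11, 13) = 11
D (Maxine): max(9, 11) = 11
H (Minnie): min(13, 3) = 3
I (Minnie): min(12, 13) = 12
G (Maxine): max(3, 12, 15) = 15
K (Minnie): min(8, 12) = 8
L (Minnie): min(3, 7) = 3
J (Maxine): max(8, 3, 12) = 12
Root (Minnie): min(11, 11, 15, 12) = 11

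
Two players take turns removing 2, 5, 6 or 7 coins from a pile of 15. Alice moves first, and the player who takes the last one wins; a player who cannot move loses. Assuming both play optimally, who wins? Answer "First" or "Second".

First

i:   0  1  2  3  4  5  6  7  8  9 10 11 12 13 14 15
     L  L  W  W  L  W  W  W  W  W  W  W  L  L  W  W
Position 15 is W, so the first player wins.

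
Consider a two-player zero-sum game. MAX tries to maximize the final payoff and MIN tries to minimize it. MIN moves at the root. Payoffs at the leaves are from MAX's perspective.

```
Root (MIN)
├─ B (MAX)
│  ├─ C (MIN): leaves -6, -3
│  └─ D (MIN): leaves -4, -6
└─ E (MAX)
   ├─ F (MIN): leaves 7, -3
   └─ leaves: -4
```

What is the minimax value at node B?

C: min(-6, -3) = -6
D: min(-4, -6) = -6
B: max(-6, -6) = -6

-6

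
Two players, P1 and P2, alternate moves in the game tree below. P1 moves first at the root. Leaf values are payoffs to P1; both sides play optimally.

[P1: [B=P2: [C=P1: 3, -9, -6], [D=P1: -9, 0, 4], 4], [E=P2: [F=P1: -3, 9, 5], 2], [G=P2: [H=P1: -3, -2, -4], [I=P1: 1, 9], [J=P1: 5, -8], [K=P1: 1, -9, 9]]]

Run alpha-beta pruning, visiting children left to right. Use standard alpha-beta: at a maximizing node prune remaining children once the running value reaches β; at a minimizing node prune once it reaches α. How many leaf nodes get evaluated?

C [α=-∞,β=+∞]: v=3
D [α=-∞,β=3]: v=4
B [α=-∞,β=+∞]: v=3
F [α=3,β=+∞]: v=9
E [α=3,β=+∞]: v=2
H [α=3,β=+∞]: v=-2
G [α=3,β=+∞]: v=-2 after child 1 ≤ α → α-cutoff, skip 3
Root [α=-∞,β=+∞]: v=3
Leaves evaluated: 14 of 21.

14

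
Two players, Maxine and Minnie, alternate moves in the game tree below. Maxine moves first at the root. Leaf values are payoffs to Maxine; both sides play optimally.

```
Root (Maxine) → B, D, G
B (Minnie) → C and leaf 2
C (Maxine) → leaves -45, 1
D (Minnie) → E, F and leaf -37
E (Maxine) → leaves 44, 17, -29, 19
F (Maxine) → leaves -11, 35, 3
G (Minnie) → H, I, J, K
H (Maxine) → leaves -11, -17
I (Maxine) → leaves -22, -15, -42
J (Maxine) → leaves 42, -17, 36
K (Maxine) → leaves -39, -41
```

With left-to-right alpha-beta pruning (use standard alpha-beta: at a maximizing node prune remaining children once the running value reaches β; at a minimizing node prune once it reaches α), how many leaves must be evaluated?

C [α=-∞,β=+∞]: v=1
B [α=-∞,β=+∞]: v=1
E [α=1,β=+∞]: v=44
F [α=1,β=44]: v=35
D [α=1,β=+∞]: v=-37
H [α=1,β=+∞]: v=-11
G [α=1,β=+∞]: v=-11 after child 1 ≤ α → α-cutoff, skip 3
Root [α=-∞,β=+∞]: v=1
Leaves evaluated: 13 of 21.

13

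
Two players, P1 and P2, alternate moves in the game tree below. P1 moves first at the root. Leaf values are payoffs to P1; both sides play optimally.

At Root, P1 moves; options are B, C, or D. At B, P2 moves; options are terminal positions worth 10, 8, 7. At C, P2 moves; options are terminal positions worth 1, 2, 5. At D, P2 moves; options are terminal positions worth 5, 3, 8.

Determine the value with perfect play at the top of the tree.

7

B (P2): min(10, 8, 7) = 7
C (P2): min(1, 2, 5) = 1
D (P2): min(5, 3, 8) = 3
Root (P1): max(7, 1, 3) = 7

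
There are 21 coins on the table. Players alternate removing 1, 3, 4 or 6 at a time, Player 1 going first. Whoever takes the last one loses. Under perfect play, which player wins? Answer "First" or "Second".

Positions where the player to move wins (W) vs loses (L):
i:   0  1  2  3  4  5  6  7  8  9 10 11 12 13 14 15 16 17 18 19 20 21
     W  L  W  L  W  W  W  W  L  W  L  W  W  W  W  L  W  L  W  W  W  W
Position 21 is W, so the first player wins.

First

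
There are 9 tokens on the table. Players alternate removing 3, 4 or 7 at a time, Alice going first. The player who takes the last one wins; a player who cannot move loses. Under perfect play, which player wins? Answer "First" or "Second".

i:   0  1  2  3  4  5  6  7  8  9
     L  L  L  W  W  W  W  W  W  W
Position 9 is W, so the first player wins.

First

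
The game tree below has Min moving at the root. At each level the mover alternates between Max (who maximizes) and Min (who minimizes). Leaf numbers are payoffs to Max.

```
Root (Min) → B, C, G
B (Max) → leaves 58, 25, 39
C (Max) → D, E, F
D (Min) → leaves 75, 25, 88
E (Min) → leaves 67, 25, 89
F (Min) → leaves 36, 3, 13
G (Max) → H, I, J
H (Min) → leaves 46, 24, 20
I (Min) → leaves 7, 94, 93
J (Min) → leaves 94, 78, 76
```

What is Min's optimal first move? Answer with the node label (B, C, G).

B (Max): max(58, 25, 39) = 58
D (Min): min(75, 25, 88) = 25
E (Min): min(67, 25, 89) = 25
F (Min): min(36, 3, 13) = 3
C (Max): max(25, 25, 3) = 25
H (Min): min(46, 24, 20) = 20
I (Min): min(7, 94, 93) = 7
J (Min): min(94, 78, 76) = 76
G (Max): max(20, 7, 76) = 76
Root (Min): min(58, 25, 76) = 25
Min picks the child with the lowest value: C (value 25).

C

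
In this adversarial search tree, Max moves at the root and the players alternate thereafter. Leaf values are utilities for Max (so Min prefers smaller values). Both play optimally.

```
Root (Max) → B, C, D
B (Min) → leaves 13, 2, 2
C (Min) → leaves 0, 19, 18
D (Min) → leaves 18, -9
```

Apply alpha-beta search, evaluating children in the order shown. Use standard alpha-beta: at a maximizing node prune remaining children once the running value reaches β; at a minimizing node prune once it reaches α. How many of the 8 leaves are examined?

B [α=-∞,β=+∞]: v=2
C [α=2,β=+∞]: v=0 after child 1 ≤ α → α-cutoff, skip 2
D [α=2,β=+∞]: v=-9
Root [α=-∞,β=+∞]: v=2
Leaves evaluated: 6 of 8.

6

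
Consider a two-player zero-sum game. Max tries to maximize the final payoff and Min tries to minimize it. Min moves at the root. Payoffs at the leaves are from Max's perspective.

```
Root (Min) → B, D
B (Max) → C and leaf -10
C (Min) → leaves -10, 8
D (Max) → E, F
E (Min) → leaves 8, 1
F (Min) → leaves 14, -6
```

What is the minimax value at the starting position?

-10

C (Min): min(-10, 8) = -10
B (Max): max(-10, -10) = -10
E (Min): min(8, 1) = 1
F (Min): min(14, -6) = -6
D (Max): max(1, -6) = 1
Root (Min): min(-10, 1) = -10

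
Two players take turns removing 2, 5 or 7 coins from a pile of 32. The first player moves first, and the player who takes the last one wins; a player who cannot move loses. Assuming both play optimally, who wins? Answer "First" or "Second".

Compute winning (W) and losing (L) positions by backward induction:
i:   0  1  2  3  4  5  6  7  8  9 10 11 12 13 14 15 16 17 18 19 20 21 22 23 24 25 26 27 28 29 30 31 32
     L  L  W  W  L  W  W  W  W  W  L  W  W  L  L  W  W  W  W  W  W  W  L  L  W  W  L  W  W  W  W  W  L
Position 32 is L, so the second player wins.

Second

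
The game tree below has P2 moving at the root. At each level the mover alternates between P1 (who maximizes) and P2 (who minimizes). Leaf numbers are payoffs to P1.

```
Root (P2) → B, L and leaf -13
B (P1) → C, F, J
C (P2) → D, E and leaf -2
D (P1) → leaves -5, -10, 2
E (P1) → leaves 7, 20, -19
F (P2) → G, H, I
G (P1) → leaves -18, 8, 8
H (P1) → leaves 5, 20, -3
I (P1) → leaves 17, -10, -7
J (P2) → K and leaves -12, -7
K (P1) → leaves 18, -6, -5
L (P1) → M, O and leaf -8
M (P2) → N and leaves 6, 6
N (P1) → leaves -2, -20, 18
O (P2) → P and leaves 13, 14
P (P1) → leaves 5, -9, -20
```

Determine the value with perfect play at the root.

-13

D (P1): max(-5, -10, 2) = 2
E (P1): max(7, 20, -19) = 20
C (P2): min(2, 20, -2) = -2
G (P1): max(-18, 8, 8) = 8
H (P1): max(5, 20, -3) = 20
I (P1): max(17, -10, -7) = 17
F (P2): min(8, 20, 17) = 8
K (P1): max(18, -6, -5) = 18
J (P2): min(18, -12, -7) = -12
B (P1): max(-2, 8, -12) = 8
N (P1): max(-2, -20, 18) = 18
M (P2): min(18, 6, 6) = 6
P (P1): max(5, -9, -20) = 5
O (P2): min(5, 13, 14) = 5
L (P1): max(6, 5, -8) = 6
Root (P2): min(8, 6, -13) = -13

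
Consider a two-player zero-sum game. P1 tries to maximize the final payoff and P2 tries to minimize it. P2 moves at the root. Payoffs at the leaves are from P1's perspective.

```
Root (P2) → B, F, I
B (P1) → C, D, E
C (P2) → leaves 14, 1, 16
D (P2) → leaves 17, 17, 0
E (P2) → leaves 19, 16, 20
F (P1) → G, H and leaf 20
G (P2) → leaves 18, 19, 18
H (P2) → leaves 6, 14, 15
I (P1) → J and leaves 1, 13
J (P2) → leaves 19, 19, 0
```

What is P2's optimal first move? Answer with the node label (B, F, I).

C (P2): min(14, 1, 16) = 1
D (P2): min(17, 17, 0) = 0
E (P2): min(19, 16, 20) = 16
B (P1): max(1, 0, 16) = 16
G (P2): min(18, 19, 18) = 18
H (P2): min(6, 14, 15) = 6
F (P1): max(18, 6, 20) = 20
J (P2): min(19, 19, 0) = 0
I (P1): max(0, 1, 13) = 13
Root (P2): min(16, 20, 13) = 13
P2 picks the child with the lowest value: I (value 13).

I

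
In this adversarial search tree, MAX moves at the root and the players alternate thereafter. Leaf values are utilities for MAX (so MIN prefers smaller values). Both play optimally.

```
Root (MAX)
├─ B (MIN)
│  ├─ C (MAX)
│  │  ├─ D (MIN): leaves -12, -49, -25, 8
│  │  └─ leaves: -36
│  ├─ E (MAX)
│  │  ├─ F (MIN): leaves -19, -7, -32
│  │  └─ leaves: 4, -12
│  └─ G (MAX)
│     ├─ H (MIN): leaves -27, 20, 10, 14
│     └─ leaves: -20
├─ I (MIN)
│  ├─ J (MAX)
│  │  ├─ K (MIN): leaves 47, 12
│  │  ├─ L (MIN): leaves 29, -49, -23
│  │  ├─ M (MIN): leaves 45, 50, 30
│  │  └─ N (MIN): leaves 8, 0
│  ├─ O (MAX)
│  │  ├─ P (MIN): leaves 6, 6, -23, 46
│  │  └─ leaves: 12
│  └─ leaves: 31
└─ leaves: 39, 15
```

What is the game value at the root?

39

D (MIN): min(-12, -49, -25, 8) = -49
C (MAX): max(-49, -36) = -36
F (MIN): min(-19, -7, -32) = -32
E (MAX): max(-32, 4, -12) = 4
H (MIN): min(-27, 20, 10, 14) = -27
G (MAX): max(-27, -20) = -20
B (MIN): min(-36, 4, -20) = -36
K (MIN): min(47, 12) = 12
L (MIN): min(29, -49, -23) = -49
M (MIN): min(45, 50, 30) = 30
N (MIN): min(8, 0) = 0
J (MAX): max(12, -49, 30, 0) = 30
P (MIN): min(6, 6, -23, 46) = -23
O (MAX): max(-23, 12) = 12
I (MIN): min(30, 12, 31) = 12
Root (MAX): max(-36, 12, 39, 15) = 39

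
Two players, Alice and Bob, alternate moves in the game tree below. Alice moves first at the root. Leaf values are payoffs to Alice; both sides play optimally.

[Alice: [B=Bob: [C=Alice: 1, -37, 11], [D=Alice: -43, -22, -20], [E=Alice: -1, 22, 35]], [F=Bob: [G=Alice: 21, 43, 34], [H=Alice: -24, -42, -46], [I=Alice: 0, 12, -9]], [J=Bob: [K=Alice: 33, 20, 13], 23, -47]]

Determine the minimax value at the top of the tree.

C (Alice): max(1, -37, 11) = 11
D (Alice): max(-43, -22, -20) = -20
E (Alice): max(-1, 22, 35) = 35
B (Bob): min(11, -20, 35) = -20
G (Alice): max(21, 43, 34) = 43
H (Alice): max(-24, -42, -46) = -24
I (Alice): max(0, 12, -9) = 12
F (Bob): min(43, -24, 12) = -24
K (Alice): max(33, 20, 13) = 33
J (Bob): min(33, 23, -47) = -47
Root (Alice): max(-20, -24, -47) = -20

-20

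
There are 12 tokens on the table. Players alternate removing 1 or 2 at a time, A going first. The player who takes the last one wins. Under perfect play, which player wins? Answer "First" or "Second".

Second

i:   0  1  2  3  4  5  6  7  8  9 10 11 12
     L  W  W  L  W  W  L  W  W  L  W  W  L
Position 12 is L, so the second player wins.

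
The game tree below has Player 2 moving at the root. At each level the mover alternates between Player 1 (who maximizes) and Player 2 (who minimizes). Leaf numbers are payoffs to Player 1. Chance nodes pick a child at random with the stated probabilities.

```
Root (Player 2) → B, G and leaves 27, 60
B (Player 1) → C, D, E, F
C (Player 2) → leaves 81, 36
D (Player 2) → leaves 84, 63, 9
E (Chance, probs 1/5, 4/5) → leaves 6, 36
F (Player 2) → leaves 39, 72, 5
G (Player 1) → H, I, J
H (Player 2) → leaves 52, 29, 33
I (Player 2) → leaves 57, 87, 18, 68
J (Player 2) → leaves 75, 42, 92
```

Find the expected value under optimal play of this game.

27

C (Player 2): min(81, 36) = 36
D (Player 2): min(84, 63, 9) = 9
E (Chance): 1/5·6 + 4/5·36 = 30
F (Player 2): min(39, 72, 5) = 5
B (Player 1): max(36, 9, 30, 5) = 36
H (Player 2): min(52, 29, 33) = 29
I (Player 2): min(57, 87, 18, 68) = 18
J (Player 2): min(75, 42, 92) = 42
G (Player 1): max(29, 18, 42) = 42
Root (Player 2): min(36, 42, 27, 60) = 27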